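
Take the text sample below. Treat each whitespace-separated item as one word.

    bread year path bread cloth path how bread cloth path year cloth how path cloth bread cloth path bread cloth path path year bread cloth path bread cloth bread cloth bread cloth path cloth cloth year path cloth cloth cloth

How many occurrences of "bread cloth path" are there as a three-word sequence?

6

Scanning the 38 overlapping trigram windows for "bread cloth path":
  position 4–6: bread cloth path
  position 8–10: bread cloth path
  position 16–18: bread cloth path
  position 19–21: bread cloth path
  position 24–26: bread cloth path
  position 31–33: bread cloth path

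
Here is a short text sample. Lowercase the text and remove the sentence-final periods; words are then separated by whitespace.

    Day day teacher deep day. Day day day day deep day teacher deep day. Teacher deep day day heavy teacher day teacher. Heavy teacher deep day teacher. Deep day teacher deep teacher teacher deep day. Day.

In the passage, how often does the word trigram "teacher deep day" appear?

Scanning the 34 overlapping trigram windows for "teacher deep day":
  position 3–5: teacher deep day
  position 12–14: teacher deep day
  position 15–17: teacher deep day
  position 24–26: teacher deep day
  position 27–29: teacher deep day
  position 33–35: teacher deep day

6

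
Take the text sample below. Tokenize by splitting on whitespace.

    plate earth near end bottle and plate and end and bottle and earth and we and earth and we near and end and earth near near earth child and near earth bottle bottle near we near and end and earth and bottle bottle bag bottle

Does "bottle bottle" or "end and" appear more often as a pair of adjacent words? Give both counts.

"bottle bottle": 2 occurrences
"end and": 3 occurrences

"end and" (3 vs 2)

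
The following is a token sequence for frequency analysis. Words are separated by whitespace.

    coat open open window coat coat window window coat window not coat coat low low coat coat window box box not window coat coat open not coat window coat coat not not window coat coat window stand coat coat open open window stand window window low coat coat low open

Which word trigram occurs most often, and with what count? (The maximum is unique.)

"window coat coat", 4 times

Trigram frequencies (highest first):
  window coat coat: 4
  coat coat window: 3
  coat open open: 2
  open open window: 2
  coat coat low: 2
  low coat coat: 2
  … (31 more, each ≤ 2)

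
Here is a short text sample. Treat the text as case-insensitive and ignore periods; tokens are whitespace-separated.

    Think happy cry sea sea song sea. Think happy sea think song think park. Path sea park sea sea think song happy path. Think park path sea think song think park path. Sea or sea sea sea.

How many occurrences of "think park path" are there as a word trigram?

Scanning the 35 overlapping trigram windows for "think park path":
  position 13–15: think park path
  position 24–26: think park path
  position 30–32: think park path

3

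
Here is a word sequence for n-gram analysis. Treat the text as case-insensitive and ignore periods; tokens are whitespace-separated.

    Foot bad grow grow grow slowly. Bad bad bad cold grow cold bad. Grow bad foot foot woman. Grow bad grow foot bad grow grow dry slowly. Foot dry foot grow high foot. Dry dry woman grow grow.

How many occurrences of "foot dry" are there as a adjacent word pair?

Scanning the 37 overlapping bigram windows for "foot dry":
  position 28–29: foot dry
  position 33–34: foot dry

2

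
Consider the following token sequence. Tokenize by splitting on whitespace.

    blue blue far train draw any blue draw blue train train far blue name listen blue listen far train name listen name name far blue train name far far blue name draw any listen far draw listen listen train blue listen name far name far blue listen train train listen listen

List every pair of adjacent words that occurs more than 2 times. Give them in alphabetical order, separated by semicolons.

blue listen; far blue; name far

Bigram counts meeting the condition (more than 2 times):
  blue listen: 3
  far blue: 4
  name far: 4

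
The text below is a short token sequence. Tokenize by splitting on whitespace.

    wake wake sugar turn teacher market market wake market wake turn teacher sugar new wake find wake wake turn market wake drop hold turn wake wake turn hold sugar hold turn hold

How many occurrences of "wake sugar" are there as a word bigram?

Scanning the 31 overlapping bigram windows for "wake sugar":
  position 2–3: wake sugar

1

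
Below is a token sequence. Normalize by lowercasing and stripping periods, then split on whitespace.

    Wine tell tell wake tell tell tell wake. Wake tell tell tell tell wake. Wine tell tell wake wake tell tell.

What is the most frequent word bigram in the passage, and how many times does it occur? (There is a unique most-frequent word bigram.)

Bigram frequencies (highest first):
  tell tell: 8
  tell wake: 4
  wake tell: 3
  wine tell: 2
  wake wake: 2
  wake wine: 1

"tell tell", 8 times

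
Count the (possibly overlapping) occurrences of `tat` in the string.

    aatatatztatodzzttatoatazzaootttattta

5

Sliding a length-3 window over the 36 characters (34 positions):
  position 3–5: tat
  position 5–7: tat
  position 9–11: tat
  position 17–19: tat
  position 31–33: tat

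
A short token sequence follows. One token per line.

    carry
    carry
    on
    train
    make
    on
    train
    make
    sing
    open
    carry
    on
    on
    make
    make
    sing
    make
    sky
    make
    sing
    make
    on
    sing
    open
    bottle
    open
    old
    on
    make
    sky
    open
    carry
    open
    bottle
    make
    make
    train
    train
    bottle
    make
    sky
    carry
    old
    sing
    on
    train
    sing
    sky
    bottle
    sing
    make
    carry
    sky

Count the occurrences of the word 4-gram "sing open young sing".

Scanning the 50 overlapping 4-gram windows for "sing open young sing":
  (none found)

0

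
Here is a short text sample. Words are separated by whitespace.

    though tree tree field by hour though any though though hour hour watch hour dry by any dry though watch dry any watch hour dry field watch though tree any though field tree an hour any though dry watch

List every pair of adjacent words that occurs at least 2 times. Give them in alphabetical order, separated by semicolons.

Bigram counts meeting the condition (at least 2 times):
  any though: 3
  hour dry: 2
  though tree: 2
  watch hour: 2

any though; hour dry; though tree; watch hour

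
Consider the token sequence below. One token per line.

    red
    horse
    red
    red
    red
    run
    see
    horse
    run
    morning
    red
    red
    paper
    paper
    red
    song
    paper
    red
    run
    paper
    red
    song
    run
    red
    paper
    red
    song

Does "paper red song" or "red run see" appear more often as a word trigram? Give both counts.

"paper red song": 3 occurrences
"red run see": 1 occurrence

"paper red song" (3 vs 1)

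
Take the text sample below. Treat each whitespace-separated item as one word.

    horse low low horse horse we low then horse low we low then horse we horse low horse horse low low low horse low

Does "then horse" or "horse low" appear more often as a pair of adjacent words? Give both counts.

"then horse": 2 occurrences
"horse low": 5 occurrences

"horse low" (5 vs 2)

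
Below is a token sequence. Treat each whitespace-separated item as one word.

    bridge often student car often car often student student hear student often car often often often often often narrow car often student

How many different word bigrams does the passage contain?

12

22 tokens → 21 bigram windows in total.
Repeated bigrams (each contributes count−1 duplicates):
  car often: 4
  often often: 4
  often student: 3
  often car: 2
9 duplicate windows → 21 − 9 = 12 distinct.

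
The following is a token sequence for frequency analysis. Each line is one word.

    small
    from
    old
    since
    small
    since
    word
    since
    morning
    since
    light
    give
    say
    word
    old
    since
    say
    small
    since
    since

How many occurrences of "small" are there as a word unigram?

Scanning the 20 tokens for "small":
  position 1: small
  position 5: small
  position 18: small

3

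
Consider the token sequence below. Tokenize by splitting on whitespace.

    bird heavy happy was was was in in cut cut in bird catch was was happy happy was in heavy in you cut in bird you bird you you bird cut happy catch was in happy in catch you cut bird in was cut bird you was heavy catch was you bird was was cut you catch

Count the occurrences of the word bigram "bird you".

3

Scanning the 56 overlapping bigram windows for "bird you":
  position 25–26: bird you
  position 27–28: bird you
  position 45–46: bird you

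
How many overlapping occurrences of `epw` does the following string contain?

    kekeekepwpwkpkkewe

1

Sliding a length-3 window over the 18 characters (16 positions):
  position 7–9: epw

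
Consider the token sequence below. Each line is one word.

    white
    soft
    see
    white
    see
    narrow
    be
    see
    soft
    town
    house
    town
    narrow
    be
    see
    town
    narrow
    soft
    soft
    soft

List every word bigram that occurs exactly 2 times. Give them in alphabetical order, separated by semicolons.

Bigram counts meeting the condition (exactly 2 times):
  be see: 2
  narrow be: 2
  soft soft: 2
  town narrow: 2

be see; narrow be; soft soft; town narrow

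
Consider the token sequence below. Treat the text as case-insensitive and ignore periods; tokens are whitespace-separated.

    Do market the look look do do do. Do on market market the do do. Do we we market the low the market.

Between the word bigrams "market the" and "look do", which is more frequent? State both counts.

"market the" (3 vs 1)

"market the": 3 occurrences
"look do": 1 occurrence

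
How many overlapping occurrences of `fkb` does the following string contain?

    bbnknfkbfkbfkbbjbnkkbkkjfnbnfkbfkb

Sliding a length-3 window over the 34 characters (32 positions):
  position 6–8: fkb
  position 9–11: fkb
  position 12–14: fkb
  position 29–31: fkb
  position 32–34: fkb

5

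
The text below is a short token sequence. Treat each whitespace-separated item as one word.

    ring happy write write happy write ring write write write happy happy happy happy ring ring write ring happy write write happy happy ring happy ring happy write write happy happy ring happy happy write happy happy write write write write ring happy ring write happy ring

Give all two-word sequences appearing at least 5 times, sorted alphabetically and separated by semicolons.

Bigram counts meeting the condition (at least 5 times):
  happy happy: 7
  happy ring: 6
  happy write: 6
  ring happy: 6
  write happy: 6
  write write: 8

happy happy; happy ring; happy write; ring happy; write happy; write write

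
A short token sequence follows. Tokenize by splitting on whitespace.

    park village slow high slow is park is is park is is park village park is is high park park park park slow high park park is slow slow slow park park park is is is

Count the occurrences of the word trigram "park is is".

4

Scanning the 34 overlapping trigram windows for "park is is":
  position 7–9: park is is
  position 10–12: park is is
  position 15–17: park is is
  position 33–35: park is is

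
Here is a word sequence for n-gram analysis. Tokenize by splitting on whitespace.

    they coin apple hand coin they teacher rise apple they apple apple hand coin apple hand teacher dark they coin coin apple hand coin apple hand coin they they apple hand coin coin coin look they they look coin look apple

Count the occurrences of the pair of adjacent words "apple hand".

Scanning the 40 overlapping bigram windows for "apple hand":
  position 3–4: apple hand
  position 12–13: apple hand
  position 15–16: apple hand
  position 22–23: apple hand
  position 25–26: apple hand
  position 30–31: apple hand

6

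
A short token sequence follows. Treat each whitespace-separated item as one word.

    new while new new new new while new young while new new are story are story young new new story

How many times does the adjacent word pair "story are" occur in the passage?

1

Scanning the 19 overlapping bigram windows for "story are":
  position 14–15: story are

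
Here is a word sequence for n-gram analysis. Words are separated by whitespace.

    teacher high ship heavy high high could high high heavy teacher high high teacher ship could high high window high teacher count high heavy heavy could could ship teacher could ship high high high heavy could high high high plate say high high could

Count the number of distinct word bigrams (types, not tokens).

44 tokens → 43 bigram windows in total.
Repeated bigrams (each contributes count−1 duplicates):
  high high: 9
  could high: 3
  high heavy: 3
  could ship: 2
  heavy could: 2
  high could: 2
  high teacher: 2
  teacher high: 2
17 duplicate windows → 43 − 17 = 26 distinct.

26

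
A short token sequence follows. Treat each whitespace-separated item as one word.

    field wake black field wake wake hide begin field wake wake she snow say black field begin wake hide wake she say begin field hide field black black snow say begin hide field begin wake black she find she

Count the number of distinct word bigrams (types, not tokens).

25

39 tokens → 38 bigram windows in total.
Repeated bigrams (each contributes count−1 duplicates):
  field wake: 3
  begin field: 2
  begin wake: 2
  black field: 2
  field begin: 2
  hide field: 2
  say begin: 2
  snow say: 2
  … (4 more repeated)
13 duplicate windows → 38 − 13 = 25 distinct.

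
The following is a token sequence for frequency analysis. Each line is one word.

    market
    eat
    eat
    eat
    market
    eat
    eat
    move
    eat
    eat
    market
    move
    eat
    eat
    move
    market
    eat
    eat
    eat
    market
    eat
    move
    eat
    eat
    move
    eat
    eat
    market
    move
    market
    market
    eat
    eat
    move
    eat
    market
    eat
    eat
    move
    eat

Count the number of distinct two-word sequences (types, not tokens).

8

40 tokens → 39 bigram windows in total.
Repeated bigrams (each contributes count−1 duplicates):
  eat eat: 11
  eat move: 6
  market eat: 6
  move eat: 6
  eat market: 5
  market move: 2
  move market: 2
31 duplicate windows → 39 − 31 = 8 distinct.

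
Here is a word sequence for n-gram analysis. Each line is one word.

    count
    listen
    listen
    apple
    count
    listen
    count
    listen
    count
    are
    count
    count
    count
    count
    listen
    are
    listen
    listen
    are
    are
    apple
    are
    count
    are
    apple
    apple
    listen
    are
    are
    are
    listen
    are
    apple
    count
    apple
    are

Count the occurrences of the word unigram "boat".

0

Scanning the 36 tokens for "boat":
  (none found)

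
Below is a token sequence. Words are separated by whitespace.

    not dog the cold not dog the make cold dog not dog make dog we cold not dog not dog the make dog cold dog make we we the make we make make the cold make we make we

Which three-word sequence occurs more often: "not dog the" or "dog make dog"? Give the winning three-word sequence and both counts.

"not dog the": 3 occurrences
"dog make dog": 1 occurrence

"not dog the" (3 vs 1)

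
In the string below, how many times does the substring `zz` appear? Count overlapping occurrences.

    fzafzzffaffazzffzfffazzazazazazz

Sliding a length-2 window over the 32 characters (31 positions):
  position 5–6: zz
  position 13–14: zz
  position 22–23: zz
  position 31–32: zz

4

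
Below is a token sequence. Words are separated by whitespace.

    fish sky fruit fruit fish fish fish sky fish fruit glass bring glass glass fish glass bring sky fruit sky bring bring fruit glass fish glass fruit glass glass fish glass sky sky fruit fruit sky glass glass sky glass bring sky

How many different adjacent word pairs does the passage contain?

42 tokens → 41 bigram windows in total.
Repeated bigrams (each contributes count−1 duplicates):
  fish glass: 3
  fruit glass: 3
  glass bring: 3
  glass fish: 3
  glass glass: 3
  sky fruit: 3
  bring sky: 2
  fish fish: 2
  … (5 more repeated)
19 duplicate windows → 41 − 19 = 22 distinct.

22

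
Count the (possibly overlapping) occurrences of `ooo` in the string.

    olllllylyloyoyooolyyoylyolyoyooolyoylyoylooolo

3

Sliding a length-3 window over the 46 characters (44 positions):
  position 15–17: ooo
  position 30–32: ooo
  position 42–44: ooo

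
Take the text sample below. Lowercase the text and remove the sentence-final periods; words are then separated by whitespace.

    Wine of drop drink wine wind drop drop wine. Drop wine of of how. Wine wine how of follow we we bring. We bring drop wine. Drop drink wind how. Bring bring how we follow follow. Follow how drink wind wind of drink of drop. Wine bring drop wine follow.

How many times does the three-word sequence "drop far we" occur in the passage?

0

Scanning the 48 overlapping trigram windows for "drop far we":
  (none found)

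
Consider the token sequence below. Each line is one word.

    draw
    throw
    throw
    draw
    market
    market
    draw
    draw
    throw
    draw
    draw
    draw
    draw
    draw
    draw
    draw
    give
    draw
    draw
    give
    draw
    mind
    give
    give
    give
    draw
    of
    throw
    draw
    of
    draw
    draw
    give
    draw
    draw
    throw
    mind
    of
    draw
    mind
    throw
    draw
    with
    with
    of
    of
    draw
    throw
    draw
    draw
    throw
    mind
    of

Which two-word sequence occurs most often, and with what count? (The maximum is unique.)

Bigram frequencies (highest first):
  draw draw: 11
  draw throw: 5
  throw draw: 5
  give draw: 4
  draw give: 3
  of draw: 3
  … (16 more, each ≤ 2)

"draw draw", 11 times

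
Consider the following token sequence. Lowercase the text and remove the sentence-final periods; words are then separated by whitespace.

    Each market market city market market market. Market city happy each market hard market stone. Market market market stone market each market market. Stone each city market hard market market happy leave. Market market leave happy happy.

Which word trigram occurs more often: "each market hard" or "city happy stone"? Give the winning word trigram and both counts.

"each market hard" (1 vs 0)

"each market hard": 1 occurrence
"city happy stone": 0 occurrences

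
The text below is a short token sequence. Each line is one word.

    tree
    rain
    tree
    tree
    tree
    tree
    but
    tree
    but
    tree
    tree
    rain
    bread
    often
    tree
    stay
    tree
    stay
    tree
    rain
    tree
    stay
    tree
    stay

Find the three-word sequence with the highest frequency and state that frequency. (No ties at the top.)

Trigram frequencies (highest first):
  tree stay tree: 3
  tree rain tree: 2
  tree tree tree: 2
  tree but tree: 2
  stay tree stay: 2
  rain tree tree: 1
  … (10 more, each ≤ 1)

"tree stay tree", 3 times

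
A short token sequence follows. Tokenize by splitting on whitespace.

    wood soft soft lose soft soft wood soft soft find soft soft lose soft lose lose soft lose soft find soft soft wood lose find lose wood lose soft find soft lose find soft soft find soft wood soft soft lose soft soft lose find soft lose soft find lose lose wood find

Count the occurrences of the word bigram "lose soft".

7

Scanning the 52 overlapping bigram windows for "lose soft":
  position 4–5: lose soft
  position 13–14: lose soft
  position 16–17: lose soft
  position 18–19: lose soft
  position 28–29: lose soft
  position 41–42: lose soft
  position 47–48: lose soft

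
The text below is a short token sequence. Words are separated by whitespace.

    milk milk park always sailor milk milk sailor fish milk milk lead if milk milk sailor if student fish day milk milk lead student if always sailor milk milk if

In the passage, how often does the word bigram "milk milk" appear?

Scanning the 29 overlapping bigram windows for "milk milk":
  position 1–2: milk milk
  position 6–7: milk milk
  position 10–11: milk milk
  position 14–15: milk milk
  position 21–22: milk milk
  position 28–29: milk milk

6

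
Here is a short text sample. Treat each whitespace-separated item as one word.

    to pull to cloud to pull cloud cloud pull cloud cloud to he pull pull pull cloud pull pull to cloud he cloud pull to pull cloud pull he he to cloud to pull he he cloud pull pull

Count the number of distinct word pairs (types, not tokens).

39 tokens → 38 bigram windows in total.
Repeated bigrams (each contributes count−1 duplicates):
  cloud pull: 5
  pull cloud: 4
  pull pull: 4
  to pull: 4
  cloud to: 3
  pull to: 3
  to cloud: 3
  cloud cloud: 2
  … (3 more repeated)
23 duplicate windows → 38 − 23 = 15 distinct.

15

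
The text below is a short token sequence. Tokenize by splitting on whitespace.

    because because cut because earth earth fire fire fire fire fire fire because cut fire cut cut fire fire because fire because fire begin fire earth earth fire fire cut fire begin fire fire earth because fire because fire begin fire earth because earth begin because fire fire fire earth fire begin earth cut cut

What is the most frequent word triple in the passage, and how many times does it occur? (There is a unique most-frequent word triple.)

Trigram frequencies (highest first):
  fire fire fire: 5
  fire because fire: 3
  fire begin fire: 3
  earth earth fire: 2
  earth fire fire: 2
  fire fire because: 2
  … (31 more, each ≤ 2)

"fire fire fire", 5 times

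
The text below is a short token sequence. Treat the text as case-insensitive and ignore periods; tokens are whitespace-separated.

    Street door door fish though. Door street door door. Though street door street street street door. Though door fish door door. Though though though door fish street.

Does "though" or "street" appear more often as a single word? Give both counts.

"street" (7 vs 6)

"though": 6 occurrences
"street": 7 occurrences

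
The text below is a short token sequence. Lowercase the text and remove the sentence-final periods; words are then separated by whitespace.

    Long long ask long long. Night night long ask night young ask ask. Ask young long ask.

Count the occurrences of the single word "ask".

Scanning the 17 tokens for "ask":
  position 3: ask
  position 9: ask
  position 12: ask
  position 13: ask
  position 14: ask
  position 17: ask

6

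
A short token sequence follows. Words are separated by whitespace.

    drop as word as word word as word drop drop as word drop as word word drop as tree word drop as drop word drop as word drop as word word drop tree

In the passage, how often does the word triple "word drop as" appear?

Scanning the 31 overlapping trigram windows for "word drop as":
  position 12–14: word drop as
  position 16–18: word drop as
  position 20–22: word drop as
  position 24–26: word drop as
  position 27–29: word drop as

5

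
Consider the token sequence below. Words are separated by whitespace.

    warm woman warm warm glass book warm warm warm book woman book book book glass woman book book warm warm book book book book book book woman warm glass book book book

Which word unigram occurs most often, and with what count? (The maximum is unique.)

Unigram frequencies (highest first):
  book: 16
  warm: 9
  woman: 4
  glass: 3

"book", 16 times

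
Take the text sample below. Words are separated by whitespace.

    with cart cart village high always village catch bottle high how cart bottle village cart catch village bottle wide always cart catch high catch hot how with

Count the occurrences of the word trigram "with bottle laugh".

0

Scanning the 25 overlapping trigram windows for "with bottle laugh":
  (none found)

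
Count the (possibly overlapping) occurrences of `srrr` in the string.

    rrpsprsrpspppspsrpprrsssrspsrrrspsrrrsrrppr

Sliding a length-4 window over the 43 characters (40 positions):
  position 28–31: srrr
  position 34–37: srrr

2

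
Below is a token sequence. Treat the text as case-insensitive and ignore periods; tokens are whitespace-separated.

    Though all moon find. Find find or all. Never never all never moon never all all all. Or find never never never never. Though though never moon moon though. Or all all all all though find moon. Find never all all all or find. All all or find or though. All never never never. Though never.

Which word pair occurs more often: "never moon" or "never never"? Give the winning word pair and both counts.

"never moon": 2 occurrences
"never never": 6 occurrences

"never never" (6 vs 2)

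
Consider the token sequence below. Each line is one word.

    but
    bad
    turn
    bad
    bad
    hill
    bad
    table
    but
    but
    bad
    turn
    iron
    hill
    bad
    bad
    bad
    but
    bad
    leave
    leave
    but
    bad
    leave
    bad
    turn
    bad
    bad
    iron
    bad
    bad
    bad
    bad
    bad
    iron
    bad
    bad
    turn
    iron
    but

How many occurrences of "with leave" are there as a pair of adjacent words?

Scanning the 39 overlapping bigram windows for "with leave":
  (none found)

0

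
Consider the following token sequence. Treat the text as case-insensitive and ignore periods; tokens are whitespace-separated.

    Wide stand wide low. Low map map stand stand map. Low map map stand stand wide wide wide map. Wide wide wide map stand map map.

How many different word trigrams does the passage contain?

26 tokens → 24 trigram windows in total.
Repeated trigrams (each contributes count−1 duplicates):
  low map map: 2
  map map stand: 2
  map stand stand: 2
  wide wide map: 2
  wide wide wide: 2
5 duplicate windows → 24 − 5 = 19 distinct.

19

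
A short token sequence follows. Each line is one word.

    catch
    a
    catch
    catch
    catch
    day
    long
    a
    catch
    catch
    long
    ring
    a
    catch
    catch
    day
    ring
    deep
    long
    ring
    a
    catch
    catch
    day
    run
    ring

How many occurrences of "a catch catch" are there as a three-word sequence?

Scanning the 24 overlapping trigram windows for "a catch catch":
  position 2–4: a catch catch
  position 8–10: a catch catch
  position 13–15: a catch catch
  position 21–23: a catch catch

4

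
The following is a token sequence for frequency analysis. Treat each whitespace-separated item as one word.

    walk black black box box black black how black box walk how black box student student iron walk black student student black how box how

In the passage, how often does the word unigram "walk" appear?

3

Scanning the 25 tokens for "walk":
  position 1: walk
  position 11: walk
  position 18: walk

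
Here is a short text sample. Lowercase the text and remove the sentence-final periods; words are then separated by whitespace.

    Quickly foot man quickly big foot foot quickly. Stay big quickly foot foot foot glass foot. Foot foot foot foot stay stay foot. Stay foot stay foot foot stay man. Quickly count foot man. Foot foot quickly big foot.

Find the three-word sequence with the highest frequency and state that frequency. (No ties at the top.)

Trigram frequencies (highest first):
  foot foot foot: 4
  quickly big foot: 2
  foot foot quickly: 2
  foot foot stay: 2
  stay foot stay: 2
  foot stay foot: 2
  … (23 more, each ≤ 1)

"foot foot foot", 4 times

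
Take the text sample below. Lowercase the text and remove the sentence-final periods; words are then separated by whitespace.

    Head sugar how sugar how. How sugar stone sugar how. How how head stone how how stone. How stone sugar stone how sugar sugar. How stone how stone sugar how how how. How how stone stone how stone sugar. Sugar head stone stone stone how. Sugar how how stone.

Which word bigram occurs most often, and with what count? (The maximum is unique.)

Bigram frequencies (highest first):
  how how: 9
  how stone: 7
  sugar how: 6
  stone how: 6
  how sugar: 4
  stone sugar: 4
  … (7 more, each ≤ 3)

"how how", 9 times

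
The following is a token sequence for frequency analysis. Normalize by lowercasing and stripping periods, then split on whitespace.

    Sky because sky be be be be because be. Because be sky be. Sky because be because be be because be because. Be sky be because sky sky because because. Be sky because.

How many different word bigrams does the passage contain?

33 tokens → 32 bigram windows in total.
Repeated bigrams (each contributes count−1 duplicates):
  because be: 7
  be because: 6
  be be: 4
  be sky: 4
  sky because: 4
  sky be: 3
  because sky: 2
23 duplicate windows → 32 − 23 = 9 distinct.

9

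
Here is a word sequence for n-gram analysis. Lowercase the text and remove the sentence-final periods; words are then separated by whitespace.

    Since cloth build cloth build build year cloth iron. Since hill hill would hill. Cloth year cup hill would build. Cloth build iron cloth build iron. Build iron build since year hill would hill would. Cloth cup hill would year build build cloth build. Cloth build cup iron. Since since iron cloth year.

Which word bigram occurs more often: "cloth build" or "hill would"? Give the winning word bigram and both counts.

"cloth build": 6 occurrences
"hill would": 5 occurrences

"cloth build" (6 vs 5)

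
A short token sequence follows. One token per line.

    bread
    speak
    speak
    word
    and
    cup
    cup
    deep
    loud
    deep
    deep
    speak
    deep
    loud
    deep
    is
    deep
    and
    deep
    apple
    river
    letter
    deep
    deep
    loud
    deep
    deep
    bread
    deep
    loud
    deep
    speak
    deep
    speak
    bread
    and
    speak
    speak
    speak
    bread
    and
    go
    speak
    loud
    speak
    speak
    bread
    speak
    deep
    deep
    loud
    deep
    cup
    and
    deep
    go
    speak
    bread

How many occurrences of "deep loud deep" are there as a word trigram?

Scanning the 56 overlapping trigram windows for "deep loud deep":
  position 8–10: deep loud deep
  position 13–15: deep loud deep
  position 24–26: deep loud deep
  position 29–31: deep loud deep
  position 50–52: deep loud deep

5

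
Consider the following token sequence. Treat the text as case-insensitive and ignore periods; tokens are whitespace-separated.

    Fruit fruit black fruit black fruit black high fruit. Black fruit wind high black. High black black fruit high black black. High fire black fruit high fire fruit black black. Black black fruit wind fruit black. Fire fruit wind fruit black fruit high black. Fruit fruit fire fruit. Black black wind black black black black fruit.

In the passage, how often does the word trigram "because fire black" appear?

Scanning the 54 overlapping trigram windows for "because fire black":
  (none found)

0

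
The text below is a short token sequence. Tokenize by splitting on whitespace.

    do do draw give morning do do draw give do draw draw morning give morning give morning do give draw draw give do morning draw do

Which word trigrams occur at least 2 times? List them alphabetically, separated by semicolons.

do do draw; do draw give; draw give do; give morning do; morning give morning

Trigram counts meeting the condition (at least 2 times):
  do do draw: 2
  do draw give: 2
  draw give do: 2
  give morning do: 2
  morning give morning: 2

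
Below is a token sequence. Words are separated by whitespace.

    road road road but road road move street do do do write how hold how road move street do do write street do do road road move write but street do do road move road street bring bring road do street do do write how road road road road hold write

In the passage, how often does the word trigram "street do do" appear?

5

Scanning the 49 overlapping trigram windows for "street do do":
  position 8–10: street do do
  position 18–20: street do do
  position 22–24: street do do
  position 30–32: street do do
  position 41–43: street do do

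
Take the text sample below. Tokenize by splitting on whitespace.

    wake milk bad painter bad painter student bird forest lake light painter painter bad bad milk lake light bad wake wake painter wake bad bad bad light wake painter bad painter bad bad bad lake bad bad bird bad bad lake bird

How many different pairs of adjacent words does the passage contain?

42 tokens → 41 bigram windows in total.
Repeated bigrams (each contributes count−1 duplicates):
  bad bad: 7
  painter bad: 4
  bad painter: 3
  bad lake: 2
  lake light: 2
  wake painter: 2
14 duplicate windows → 41 − 14 = 27 distinct.

27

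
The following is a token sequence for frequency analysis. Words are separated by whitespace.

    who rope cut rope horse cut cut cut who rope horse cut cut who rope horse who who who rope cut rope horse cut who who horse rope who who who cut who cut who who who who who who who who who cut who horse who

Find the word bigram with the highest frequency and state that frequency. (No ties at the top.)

"who who", 13 times

Bigram frequencies (highest first):
  who who: 13
  cut who: 6
  who rope: 4
  rope horse: 4
  horse cut: 3
  cut cut: 3
  … (7 more, each ≤ 3)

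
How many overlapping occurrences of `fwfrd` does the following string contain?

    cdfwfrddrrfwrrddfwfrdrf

Sliding a length-5 window over the 23 characters (19 positions):
  position 3–7: fwfrd
  position 17–21: fwfrd

2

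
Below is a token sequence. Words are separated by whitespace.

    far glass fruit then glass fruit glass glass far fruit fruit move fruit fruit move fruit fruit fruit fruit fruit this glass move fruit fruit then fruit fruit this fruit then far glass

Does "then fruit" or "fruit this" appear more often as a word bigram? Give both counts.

"then fruit": 1 occurrence
"fruit this": 2 occurrences

"fruit this" (2 vs 1)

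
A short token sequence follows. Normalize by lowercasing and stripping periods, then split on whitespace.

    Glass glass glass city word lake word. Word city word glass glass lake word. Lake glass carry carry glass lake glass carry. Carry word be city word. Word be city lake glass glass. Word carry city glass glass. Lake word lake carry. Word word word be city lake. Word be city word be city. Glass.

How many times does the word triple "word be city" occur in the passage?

5

Scanning the 53 overlapping trigram windows for "word be city":
  position 24–26: word be city
  position 28–30: word be city
  position 45–47: word be city
  position 49–51: word be city
  position 52–54: word be city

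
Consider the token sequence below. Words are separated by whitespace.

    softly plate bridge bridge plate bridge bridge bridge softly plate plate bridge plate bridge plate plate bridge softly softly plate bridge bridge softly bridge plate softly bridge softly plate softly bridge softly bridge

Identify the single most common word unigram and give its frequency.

Unigram frequencies (highest first):
  bridge: 14
  plate: 10
  softly: 9

"bridge", 14 times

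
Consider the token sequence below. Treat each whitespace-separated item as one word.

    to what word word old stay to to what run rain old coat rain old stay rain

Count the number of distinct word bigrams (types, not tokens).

17 tokens → 16 bigram windows in total.
Repeated bigrams (each contributes count−1 duplicates):
  old stay: 2
  rain old: 2
  to what: 2
3 duplicate windows → 16 − 3 = 13 distinct.

13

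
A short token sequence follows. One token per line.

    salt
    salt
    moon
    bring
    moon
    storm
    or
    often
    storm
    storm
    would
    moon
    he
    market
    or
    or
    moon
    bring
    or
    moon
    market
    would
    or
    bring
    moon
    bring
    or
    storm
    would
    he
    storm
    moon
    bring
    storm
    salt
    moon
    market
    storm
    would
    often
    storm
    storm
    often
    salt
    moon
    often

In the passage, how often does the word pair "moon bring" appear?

Scanning the 45 overlapping bigram windows for "moon bring":
  position 3–4: moon bring
  position 17–18: moon bring
  position 25–26: moon bring
  position 32–33: moon bring

4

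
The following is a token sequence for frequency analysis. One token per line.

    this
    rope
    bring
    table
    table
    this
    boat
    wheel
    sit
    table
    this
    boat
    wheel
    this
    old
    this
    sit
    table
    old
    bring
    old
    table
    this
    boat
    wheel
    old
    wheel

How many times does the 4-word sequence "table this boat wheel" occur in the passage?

3

Scanning the 24 overlapping 4-gram windows for "table this boat wheel":
  position 5–8: table this boat wheel
  position 10–13: table this boat wheel
  position 22–25: table this boat wheel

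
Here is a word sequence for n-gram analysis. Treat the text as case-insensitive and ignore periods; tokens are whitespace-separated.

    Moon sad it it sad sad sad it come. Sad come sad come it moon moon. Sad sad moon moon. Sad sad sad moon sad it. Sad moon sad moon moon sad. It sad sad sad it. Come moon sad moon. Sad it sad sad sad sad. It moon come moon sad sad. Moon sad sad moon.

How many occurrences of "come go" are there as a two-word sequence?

0

Scanning the 56 overlapping bigram windows for "come go":
  (none found)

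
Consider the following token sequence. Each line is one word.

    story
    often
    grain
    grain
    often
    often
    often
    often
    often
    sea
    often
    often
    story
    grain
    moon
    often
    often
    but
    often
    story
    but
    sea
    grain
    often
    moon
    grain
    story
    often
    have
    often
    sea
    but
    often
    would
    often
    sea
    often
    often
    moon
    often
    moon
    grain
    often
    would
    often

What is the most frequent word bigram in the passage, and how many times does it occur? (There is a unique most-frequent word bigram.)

Bigram frequencies (highest first):
  often often: 7
  grain often: 3
  often sea: 3
  often moon: 3
  story often: 2
  sea often: 2
  … (18 more, each ≤ 2)

"often often", 7 times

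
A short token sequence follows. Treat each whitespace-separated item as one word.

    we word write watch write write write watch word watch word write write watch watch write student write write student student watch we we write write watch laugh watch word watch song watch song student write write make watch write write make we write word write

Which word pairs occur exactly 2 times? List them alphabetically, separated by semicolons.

Bigram counts meeting the condition (exactly 2 times):
  student write: 2
  watch song: 2
  we write: 2
  word watch: 2
  write make: 2
  write student: 2

student write; watch song; we write; word watch; write make; write student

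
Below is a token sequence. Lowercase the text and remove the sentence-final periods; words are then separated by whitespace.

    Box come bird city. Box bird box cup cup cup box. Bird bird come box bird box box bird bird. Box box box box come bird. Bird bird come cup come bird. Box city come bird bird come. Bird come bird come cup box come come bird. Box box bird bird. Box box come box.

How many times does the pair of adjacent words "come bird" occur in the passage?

7

Scanning the 54 overlapping bigram windows for "come bird":
  position 2–3: come bird
  position 25–26: come bird
  position 31–32: come bird
  position 35–36: come bird
  position 38–39: come bird
  position 40–41: come bird
  position 46–47: come bird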